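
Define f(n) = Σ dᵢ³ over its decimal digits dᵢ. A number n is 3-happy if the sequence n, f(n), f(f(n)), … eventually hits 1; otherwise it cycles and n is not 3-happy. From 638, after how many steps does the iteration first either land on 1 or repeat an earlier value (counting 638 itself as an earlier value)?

10

638 → 6³ + 3³ + 8³ = 755
755 → 7³ + 5³ + 5³ = 593
593 → 5³ + 9³ + 3³ = 881
881 → 8³ + 8³ + 1³ = 1025
1025 → 1³ + 0³ + 2³ + 5³ = 134
134 → 1³ + 3³ + 4³ = 92
92 → 9³ + 2³ = 737
737 → 7³ + 3³ + 7³ = 713
713 → 7³ + 1³ + 3³ = 371
371 → 3³ + 7³ + 1³ = 371  — 371 repeats.
That took 10 steps.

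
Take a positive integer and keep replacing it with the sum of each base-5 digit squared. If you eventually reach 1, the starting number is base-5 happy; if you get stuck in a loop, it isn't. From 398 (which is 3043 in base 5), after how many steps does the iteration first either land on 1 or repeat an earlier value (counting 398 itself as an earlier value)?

3

398 = (3,0,4,3)_5 → 3² + 0² + 4² + 3² = 34
34 = (1,1,4)_5 → 1² + 1² + 4² = 18
18 = (3,3)_5 → 3² + 3² = 18  — 18 repeats.
That took 3 steps.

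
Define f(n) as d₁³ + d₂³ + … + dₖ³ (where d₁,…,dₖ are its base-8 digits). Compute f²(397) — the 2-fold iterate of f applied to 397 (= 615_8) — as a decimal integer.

349

397 = (6,1,5)_8 → 6³ + 1³ + 5³ = 342
342 = (5,2,6)_8 → 5³ + 2³ + 6³ = 349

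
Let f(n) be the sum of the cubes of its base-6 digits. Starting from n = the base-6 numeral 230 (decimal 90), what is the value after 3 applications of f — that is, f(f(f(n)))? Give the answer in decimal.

190

90 = (2,3,0)_6 → 2³ + 3³ + 0³ = 8 + 27 + 0 = 35
35 = (5,5)_6 → 5³ + 5³ = 125 + 125 = 250
250 = (1,0,5,4)_6 → 1³ + 0³ + 5³ + 4³ = 1 + 0 + 125 + 64 = 190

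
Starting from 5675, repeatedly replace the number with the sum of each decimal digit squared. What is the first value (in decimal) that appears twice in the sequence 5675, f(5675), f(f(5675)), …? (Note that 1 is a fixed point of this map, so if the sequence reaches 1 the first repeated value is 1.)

89

5675 → 5² + 6² + 7² + 5² = 135
135 → 1² + 3² + 5² = 35
35 → 3² + 5² = 34
34 → 3² + 4² = 25
25 → 2² + 5² = 29
29 → 2² + 9² = 85
85 → 8² + 5² = 89
89 → 8² + 9² = 145
145 → 1² + 4² + 5² = 42
42 → 4² + 2² = 20
20 → 2² + 0² = 4
4 → 4² = 16
16 → 1² + 6² = 37
37 → 3² + 7² = 58
58 → 5² + 8² = 89  — 89 already appeared earlier.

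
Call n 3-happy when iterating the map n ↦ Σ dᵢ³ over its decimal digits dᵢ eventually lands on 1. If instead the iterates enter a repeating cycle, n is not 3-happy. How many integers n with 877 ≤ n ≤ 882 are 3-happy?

1

877: 877 → 1198 → 1243 → 100 → 1  — 3-happy
878: 878 → 1367 → 587 → 980 → 1241 → 74 → 407 → 407  — not 3-happy
879: 879 → 1584 → 702 → 351 → 153 → 153  — not 3-happy
880: 880 → 1024 → 73 → 370 → 370  — not 3-happy
881: 881 → 1025 → 134 → 92 → 737 → 713 → 371 → 371  — not 3-happy
882: 882 → 1032 → 36 → 243 → 99 → 1458 → 702 → 351 → 153 → 153  — not 3-happy
3-happy: 877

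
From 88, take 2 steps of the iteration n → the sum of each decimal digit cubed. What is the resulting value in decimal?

73

88 → 8³ + 8³ = 1024
1024 → 1³ + 0³ + 2³ + 4³ = 73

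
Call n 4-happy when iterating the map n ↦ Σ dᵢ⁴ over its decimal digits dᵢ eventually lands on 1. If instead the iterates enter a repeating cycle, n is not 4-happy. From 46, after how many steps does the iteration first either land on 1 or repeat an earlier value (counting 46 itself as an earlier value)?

10

46 → 1552
1552 → 1267
1267 → 3714
3714 → 2739
2739 → 9059
9059 → 13747
13747 → 5140
5140 → 882
882 → 8208
8208 → 8208  — 8208 repeats.
That took 10 steps.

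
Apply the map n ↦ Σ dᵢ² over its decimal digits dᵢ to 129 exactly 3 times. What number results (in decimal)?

129 → 1² + 2² + 9² = 86
86 → 8² + 6² = 100
100 → 1² + 0² + 0² = 1

1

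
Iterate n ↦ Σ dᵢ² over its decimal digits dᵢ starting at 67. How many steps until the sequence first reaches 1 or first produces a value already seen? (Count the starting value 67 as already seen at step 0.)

10

67 → 6² + 7² = 85
85 → 8² + 5² = 89
89 → 8² + 9² = 145
145 → 1² + 4² + 5² = 42
42 → 4² + 2² = 20
20 → 2² + 0² = 4
4 → 4² = 16
16 → 1² + 6² = 37
37 → 3² + 7² = 58
58 → 5² + 8² = 89  — 89 repeats.
That took 10 steps.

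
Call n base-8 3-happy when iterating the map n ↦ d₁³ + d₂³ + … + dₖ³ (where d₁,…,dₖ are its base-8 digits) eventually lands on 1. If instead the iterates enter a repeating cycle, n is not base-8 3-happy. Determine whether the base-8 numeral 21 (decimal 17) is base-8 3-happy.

base-8 3-happy

17 = (2,1)_8 → 2³ + 1³ = 8 + 1 = 9
9 = (1,1)_8 → 1³ + 1³ = 1 + 1 = 2
2 = (2)_8 → 2³ = 8
8 = (1,0)_8 → 1³ + 0³ = 1 + 0 = 1  — reached 1.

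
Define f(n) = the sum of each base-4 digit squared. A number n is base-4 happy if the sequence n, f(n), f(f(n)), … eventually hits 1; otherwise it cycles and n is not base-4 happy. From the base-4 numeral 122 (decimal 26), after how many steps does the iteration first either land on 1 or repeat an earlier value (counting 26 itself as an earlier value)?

5

26 = (1,2,2)_4 → 1² + 2² + 2² = 1 + 4 + 4 = 9
9 = (2,1)_4 → 2² + 1² = 4 + 1 = 5
5 = (1,1)_4 → 1² + 1² = 1 + 1 = 2
2 = (2)_4 → 2² = 4
4 = (1,0)_4 → 1² + 0² = 1 + 0 = 1  — reached 1.
That took 5 steps.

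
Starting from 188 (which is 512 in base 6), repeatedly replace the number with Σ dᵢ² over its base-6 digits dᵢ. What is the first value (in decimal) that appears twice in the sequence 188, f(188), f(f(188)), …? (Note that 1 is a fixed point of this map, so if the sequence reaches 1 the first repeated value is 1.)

25

188 = (5,1,2)_6 → 5² + 1² + 2² = 30
30 = (5,0)_6 → 5² + 0² = 25
25 = (4,1)_6 → 4² + 1² = 17
17 = (2,5)_6 → 2² + 5² = 29
29 = (4,5)_6 → 4² + 5² = 41
41 = (1,0,5)_6 → 1² + 0² + 5² = 26
26 = (4,2)_6 → 4² + 2² = 20
20 = (3,2)_6 → 3² + 2² = 13
13 = (2,1)_6 → 2² + 1² = 5
5 = (5)_6 → 5² = 25  — 25 already appeared earlier.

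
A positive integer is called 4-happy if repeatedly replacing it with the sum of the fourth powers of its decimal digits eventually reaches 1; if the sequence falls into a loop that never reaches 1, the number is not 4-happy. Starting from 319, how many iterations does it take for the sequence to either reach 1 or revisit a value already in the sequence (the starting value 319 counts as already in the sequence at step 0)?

13

319 → 3⁴ + 1⁴ + 9⁴ = 81 + 1 + 6561 = 6643
6643 → 6⁴ + 6⁴ + 4⁴ + 3⁴ = 1296 + 1296 + 256 + 81 = 2929
2929 → 2⁴ + 9⁴ + 2⁴ + 9⁴ = 16 + 6561 + 16 + 6561 = 13154
13154 → 1⁴ + 3⁴ + 1⁴ + 5⁴ + 4⁴ = 1 + 81 + 1 + 625 + 256 = 964
964 → 9⁴ + 6⁴ + 4⁴ = 6561 + 1296 + 256 = 8113
8113 → 8⁴ + 1⁴ + 1⁴ + 3⁴ = 4096 + 1 + 1 + 81 = 4179
4179 → 4⁴ + 1⁴ + 7⁴ + 9⁴ = 256 + 1 + 2401 + 6561 = 9219
9219 → 9⁴ + 2⁴ + 1⁴ + 9⁴ = 6561 + 16 + 1 + 6561 = 13139
13139 → 1⁴ + 3⁴ + 1⁴ + 3⁴ + 9⁴ = 1 + 81 + 1 + 81 + 6561 = 6725
6725 → 6⁴ + 7⁴ + 2⁴ + 5⁴ = 1296 + 2401 + 16 + 625 = 4338
4338 → 4⁴ + 3⁴ + 3⁴ + 8⁴ = 256 + 81 + 81 + 4096 = 4514
4514 → 4⁴ + 5⁴ + 1⁴ + 4⁴ = 256 + 625 + 1 + 256 = 1138
1138 → 1⁴ + 1⁴ + 3⁴ + 8⁴ = 1 + 1 + 81 + 4096 = 4179  — 4179 repeats.
That took 13 steps.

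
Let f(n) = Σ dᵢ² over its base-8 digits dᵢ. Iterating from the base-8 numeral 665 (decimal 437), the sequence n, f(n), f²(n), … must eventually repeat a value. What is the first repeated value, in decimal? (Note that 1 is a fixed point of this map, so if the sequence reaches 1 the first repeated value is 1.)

437 = (6,6,5)_8 → 6² + 6² + 5² = 97
97 = (1,4,1)_8 → 1² + 4² + 1² = 18
18 = (2,2)_8 → 2² + 2² = 8
8 = (1,0)_8 → 1² + 0² = 1  — reached the fixed point 1.
1 → 1, so 1 is the first repeated value.

1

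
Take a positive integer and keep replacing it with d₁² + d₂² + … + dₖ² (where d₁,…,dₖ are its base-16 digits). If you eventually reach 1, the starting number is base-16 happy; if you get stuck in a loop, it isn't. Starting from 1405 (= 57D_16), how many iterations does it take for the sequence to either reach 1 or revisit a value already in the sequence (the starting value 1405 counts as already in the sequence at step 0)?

12

1405 = (5,7,13)_16 → 243
243 = (15,3)_16 → 234
234 = (14,10)_16 → 296
296 = (1,2,8)_16 → 69
69 = (4,5)_16 → 41
41 = (2,9)_16 → 85
85 = (5,5)_16 → 50
50 = (3,2)_16 → 13
13 = (13)_16 → 169
169 = (10,9)_16 → 181
181 = (11,5)_16 → 146
146 = (9,2)_16 → 85  — 85 repeats.
That took 12 steps.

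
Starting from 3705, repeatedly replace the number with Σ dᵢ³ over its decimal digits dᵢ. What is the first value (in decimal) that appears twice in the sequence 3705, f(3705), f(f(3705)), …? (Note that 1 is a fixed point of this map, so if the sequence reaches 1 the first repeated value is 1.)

3705 → 3³ + 7³ + 0³ + 5³ = 495
495 → 4³ + 9³ + 5³ = 918
918 → 9³ + 1³ + 8³ = 1242
1242 → 1³ + 2³ + 4³ + 2³ = 81
81 → 8³ + 1³ = 513
513 → 5³ + 1³ + 3³ = 153
153 → 1³ + 5³ + 3³ = 153  — 153 already appeared earlier.

153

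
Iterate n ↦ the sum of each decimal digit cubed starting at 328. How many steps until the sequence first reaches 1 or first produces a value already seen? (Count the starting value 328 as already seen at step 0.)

6

328 → 3³ + 2³ + 8³ = 27 + 8 + 512 = 547
547 → 5³ + 4³ + 7³ = 125 + 64 + 343 = 532
532 → 5³ + 3³ + 2³ = 125 + 27 + 8 = 160
160 → 1³ + 6³ + 0³ = 1 + 216 + 0 = 217
217 → 2³ + 1³ + 7³ = 8 + 1 + 343 = 352
352 → 3³ + 5³ + 2³ = 27 + 125 + 8 = 160  — 160 repeats.
That took 6 steps.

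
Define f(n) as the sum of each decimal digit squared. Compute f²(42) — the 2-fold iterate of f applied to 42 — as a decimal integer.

4

42 → 4² + 2² = 16 + 4 = 20
20 → 2² + 0² = 4 + 0 = 4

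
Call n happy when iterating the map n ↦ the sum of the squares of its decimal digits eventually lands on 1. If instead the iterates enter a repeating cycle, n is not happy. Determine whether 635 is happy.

635 → 6² + 3² + 5² = 36 + 9 + 25 = 70
70 → 7² + 0² = 49 + 0 = 49
49 → 4² + 9² = 16 + 81 = 97
97 → 9² + 7² = 81 + 49 = 130
130 → 1² + 3² + 0² = 1 + 9 + 0 = 10
10 → 1² + 0² = 1 + 0 = 1  — reached 1.

happy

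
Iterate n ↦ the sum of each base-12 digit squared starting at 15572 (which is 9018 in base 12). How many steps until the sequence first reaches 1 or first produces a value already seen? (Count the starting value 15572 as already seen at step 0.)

4

15572 = (9,0,1,8)_12 → 146
146 = (1,0,2)_12 → 5
5 = (5)_12 → 25
25 = (2,1)_12 → 5  — 5 repeats.
That took 4 steps.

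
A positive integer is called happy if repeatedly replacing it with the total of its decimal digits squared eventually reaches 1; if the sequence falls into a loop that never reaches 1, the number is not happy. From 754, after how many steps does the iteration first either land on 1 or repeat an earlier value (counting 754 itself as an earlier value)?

754 → 90
90 → 81
81 → 65
65 → 61
61 → 37
37 → 58
58 → 89
89 → 145
145 → 42
42 → 20
20 → 4
4 → 16
16 → 37  — 37 repeats.
That took 13 steps.

13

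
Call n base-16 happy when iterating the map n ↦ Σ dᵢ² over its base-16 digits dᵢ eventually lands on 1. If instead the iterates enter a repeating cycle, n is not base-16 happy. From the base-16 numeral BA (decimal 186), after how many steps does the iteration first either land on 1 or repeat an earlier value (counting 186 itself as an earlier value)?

186 = (11,10)_16 → 11² + 10² = 221
221 = (13,13)_16 → 13² + 13² = 338
338 = (1,5,2)_16 → 1² + 5² + 2² = 30
30 = (1,14)_16 → 1² + 14² = 197
197 = (12,5)_16 → 12² + 5² = 169
169 = (10,9)_16 → 10² + 9² = 181
181 = (11,5)_16 → 11² + 5² = 146
146 = (9,2)_16 → 9² + 2² = 85
85 = (5,5)_16 → 5² + 5² = 50
50 = (3,2)_16 → 3² + 2² = 13
13 = (13)_16 → 13² = 169  — 169 repeats.
That took 11 steps.

11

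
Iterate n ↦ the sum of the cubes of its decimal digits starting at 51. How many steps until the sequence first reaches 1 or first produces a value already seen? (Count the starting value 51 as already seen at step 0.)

11

51 → 126
126 → 225
225 → 141
141 → 66
66 → 432
432 → 99
99 → 1458
1458 → 702
702 → 351
351 → 153
153 → 153  — 153 repeats.
That took 11 steps.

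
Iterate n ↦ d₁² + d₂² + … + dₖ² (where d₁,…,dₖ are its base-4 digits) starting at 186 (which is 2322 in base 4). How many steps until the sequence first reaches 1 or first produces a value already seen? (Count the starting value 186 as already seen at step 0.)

186 = (2,3,2,2)_4 → 2² + 3² + 2² + 2² = 4 + 9 + 4 + 4 = 21
21 = (1,1,1)_4 → 1² + 1² + 1² = 1 + 1 + 1 = 3
3 = (3)_4 → 3² = 9
9 = (2,1)_4 → 2² + 1² = 4 + 1 = 5
5 = (1,1)_4 → 1² + 1² = 1 + 1 = 2
2 = (2)_4 → 2² = 4
4 = (1,0)_4 → 1² + 0² = 1 + 0 = 1  — reached 1.
That took 7 steps.

7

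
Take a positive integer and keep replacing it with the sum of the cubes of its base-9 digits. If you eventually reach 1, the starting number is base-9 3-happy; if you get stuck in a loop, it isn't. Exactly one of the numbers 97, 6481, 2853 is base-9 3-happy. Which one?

97

97: 97 → 345 → 99 → 9 → 1  — reaches 1 (base-9 3-happy)
6481: 6481 → 1025 → 665 → 1025  — repeats 1025 (not base-9 3-happy)
2853: 2853 → 547 → 775 → 127 → 127  — repeats 127 (not base-9 3-happy)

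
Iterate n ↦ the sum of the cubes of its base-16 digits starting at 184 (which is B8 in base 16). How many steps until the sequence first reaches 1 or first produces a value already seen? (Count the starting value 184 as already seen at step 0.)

184 = (11,8)_16 → 11³ + 8³ = 1331 + 512 = 1843
1843 = (7,3,3)_16 → 7³ + 3³ + 3³ = 343 + 27 + 27 = 397
397 = (1,8,13)_16 → 1³ + 8³ + 13³ = 1 + 512 + 2197 = 2710
2710 = (10,9,6)_16 → 10³ + 9³ + 6³ = 1000 + 729 + 216 = 1945
1945 = (7,9,9)_16 → 7³ + 9³ + 9³ = 343 + 729 + 729 = 1801
1801 = (7,0,9)_16 → 7³ + 0³ + 9³ = 343 + 0 + 729 = 1072
1072 = (4,3,0)_16 → 4³ + 3³ + 0³ = 64 + 27 + 0 = 91
91 = (5,11)_16 → 5³ + 11³ = 125 + 1331 = 1456
1456 = (5,11,0)_16 → 5³ + 11³ + 0³ = 125 + 1331 + 0 = 1456  — 1456 repeats.
That took 9 steps.

9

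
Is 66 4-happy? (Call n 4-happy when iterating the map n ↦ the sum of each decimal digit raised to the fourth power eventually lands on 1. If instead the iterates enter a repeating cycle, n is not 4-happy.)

not 4-happy

66 → 6⁴ + 6⁴ = 2592
2592 → 2⁴ + 5⁴ + 9⁴ + 2⁴ = 7218
7218 → 7⁴ + 2⁴ + 1⁴ + 8⁴ = 6514
6514 → 6⁴ + 5⁴ + 1⁴ + 4⁴ = 2178
2178 → 2⁴ + 1⁴ + 7⁴ + 8⁴ = 6514  — 6514 already seen; the sequence cycles without reaching 1.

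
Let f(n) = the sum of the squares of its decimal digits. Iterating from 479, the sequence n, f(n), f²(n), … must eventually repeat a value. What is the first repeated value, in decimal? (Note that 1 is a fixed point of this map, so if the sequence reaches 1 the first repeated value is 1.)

479 → 4² + 7² + 9² = 16 + 49 + 81 = 146
146 → 1² + 4² + 6² = 1 + 16 + 36 = 53
53 → 5² + 3² = 25 + 9 = 34
34 → 3² + 4² = 9 + 16 = 25
25 → 2² + 5² = 4 + 25 = 29
29 → 2² + 9² = 4 + 81 = 85
85 → 8² + 5² = 64 + 25 = 89
89 → 8² + 9² = 64 + 81 = 145
145 → 1² + 4² + 5² = 1 + 16 + 25 = 42
42 → 4² + 2² = 16 + 4 = 20
20 → 2² + 0² = 4 + 0 = 4
4 → 4² = 16
16 → 1² + 6² = 1 + 36 = 37
37 → 3² + 7² = 9 + 49 = 58
58 → 5² + 8² = 25 + 64 = 89  — 89 already appeared earlier.

89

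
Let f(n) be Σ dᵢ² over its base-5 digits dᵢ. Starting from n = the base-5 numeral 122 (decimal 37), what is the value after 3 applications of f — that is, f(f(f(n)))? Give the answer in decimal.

37 = (1,2,2)_5 → 1² + 2² + 2² = 9
9 = (1,4)_5 → 1² + 4² = 17
17 = (3,2)_5 → 3² + 2² = 13

13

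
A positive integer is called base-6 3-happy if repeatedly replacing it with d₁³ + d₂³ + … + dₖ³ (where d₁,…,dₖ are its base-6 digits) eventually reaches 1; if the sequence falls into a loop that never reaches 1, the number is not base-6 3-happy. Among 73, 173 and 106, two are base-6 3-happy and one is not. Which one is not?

73

73: 73 → 9 → 28 → 128 → 62 → 73  — repeats 73 (not base-6 3-happy)
173: 173 → 253 → 3 → 27 → 91 → 36 → 1  — reaches 1 (base-6 3-happy)
106: 106 → 197 → 258 → 3 → 27 → 91 → 36 → 1  — reaches 1 (base-6 3-happy)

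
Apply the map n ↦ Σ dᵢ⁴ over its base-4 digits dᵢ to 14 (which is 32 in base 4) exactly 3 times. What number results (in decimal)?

14 = (3,2)_4 → 3⁴ + 2⁴ = 81 + 16 = 97
97 = (1,2,0,1)_4 → 1⁴ + 2⁴ + 0⁴ + 1⁴ = 1 + 16 + 0 + 1 = 18
18 = (1,0,2)_4 → 1⁴ + 0⁴ + 2⁴ = 1 + 0 + 16 = 17

17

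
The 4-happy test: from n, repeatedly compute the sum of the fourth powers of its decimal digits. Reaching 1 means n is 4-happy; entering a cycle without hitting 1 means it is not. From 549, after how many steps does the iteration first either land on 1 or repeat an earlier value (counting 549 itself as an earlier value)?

549 → 5⁴ + 4⁴ + 9⁴ = 625 + 256 + 6561 = 7442
7442 → 7⁴ + 4⁴ + 4⁴ + 2⁴ = 2401 + 256 + 256 + 16 = 2929
2929 → 2⁴ + 9⁴ + 2⁴ + 9⁴ = 16 + 6561 + 16 + 6561 = 13154
13154 → 1⁴ + 3⁴ + 1⁴ + 5⁴ + 4⁴ = 1 + 81 + 1 + 625 + 256 = 964
964 → 9⁴ + 6⁴ + 4⁴ = 6561 + 1296 + 256 = 8113
8113 → 8⁴ + 1⁴ + 1⁴ + 3⁴ = 4096 + 1 + 1 + 81 = 4179
4179 → 4⁴ + 1⁴ + 7⁴ + 9⁴ = 256 + 1 + 2401 + 6561 = 9219
9219 → 9⁴ + 2⁴ + 1⁴ + 9⁴ = 6561 + 16 + 1 + 6561 = 13139
13139 → 1⁴ + 3⁴ + 1⁴ + 3⁴ + 9⁴ = 1 + 81 + 1 + 81 + 6561 = 6725
6725 → 6⁴ + 7⁴ + 2⁴ + 5⁴ = 1296 + 2401 + 16 + 625 = 4338
4338 → 4⁴ + 3⁴ + 3⁴ + 8⁴ = 256 + 81 + 81 + 4096 = 4514
4514 → 4⁴ + 5⁴ + 1⁴ + 4⁴ = 256 + 625 + 1 + 256 = 1138
1138 → 1⁴ + 1⁴ + 3⁴ + 8⁴ = 1 + 1 + 81 + 4096 = 4179  — 4179 repeats.
That took 13 steps.

13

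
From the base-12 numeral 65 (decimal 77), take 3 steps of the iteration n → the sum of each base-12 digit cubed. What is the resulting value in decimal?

190

77 = (6,5)_12 → 6³ + 5³ = 341
341 = (2,4,5)_12 → 2³ + 4³ + 5³ = 197
197 = (1,4,5)_12 → 1³ + 4³ + 5³ = 190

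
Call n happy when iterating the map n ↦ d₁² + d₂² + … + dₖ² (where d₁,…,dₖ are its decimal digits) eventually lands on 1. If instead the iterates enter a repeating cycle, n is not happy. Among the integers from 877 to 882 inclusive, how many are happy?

877: 877 → 162 → 41 → 17 → 50 → 25 → 29 → 85 → 89 → 145 → 42 → 20 → 4 → 16 → 37 → 58 → 89  — not happy
878: 878 → 177 → 99 → 162 → 41 → 17 → 50 → 25 → 29 → 85 → 89 → 145 → 42 → 20 → 4 → 16 → 37 → 58 → 89  — not happy
879: 879 → 194 → 98 → 145 → 42 → 20 → 4 → 16 → 37 → 58 → 89 → 145  — not happy
880: 880 → 128 → 69 → 117 → 51 → 26 → 40 → 16 → 37 → 58 → 89 → 145 → 42 → 20 → 4 → 16  — not happy
881: 881 → 129 → 86 → 100 → 1  — happy
882: 882 → 132 → 14 → 17 → 50 → 25 → 29 → 85 → 89 → 145 → 42 → 20 → 4 → 16 → 37 → 58 → 89  — not happy
happy: 881

1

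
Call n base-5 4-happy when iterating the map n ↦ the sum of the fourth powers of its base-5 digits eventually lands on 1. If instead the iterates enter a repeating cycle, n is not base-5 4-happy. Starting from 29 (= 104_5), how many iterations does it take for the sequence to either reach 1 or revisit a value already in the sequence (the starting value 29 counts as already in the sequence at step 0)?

10

29 = (1,0,4)_5 → 1⁴ + 0⁴ + 4⁴ = 257
257 = (2,0,1,2)_5 → 2⁴ + 0⁴ + 1⁴ + 2⁴ = 33
33 = (1,1,3)_5 → 1⁴ + 1⁴ + 3⁴ = 83
83 = (3,1,3)_5 → 3⁴ + 1⁴ + 3⁴ = 163
163 = (1,1,2,3)_5 → 1⁴ + 1⁴ + 2⁴ + 3⁴ = 99
99 = (3,4,4)_5 → 3⁴ + 4⁴ + 4⁴ = 593
593 = (4,3,3,3)_5 → 4⁴ + 3⁴ + 3⁴ + 3⁴ = 499
499 = (3,4,4,4)_5 → 3⁴ + 4⁴ + 4⁴ + 4⁴ = 849
849 = (1,1,3,4,4)_5 → 1⁴ + 1⁴ + 3⁴ + 4⁴ + 4⁴ = 595
595 = (4,3,4,0)_5 → 4⁴ + 3⁴ + 4⁴ + 0⁴ = 593  — 593 repeats.
That took 10 steps.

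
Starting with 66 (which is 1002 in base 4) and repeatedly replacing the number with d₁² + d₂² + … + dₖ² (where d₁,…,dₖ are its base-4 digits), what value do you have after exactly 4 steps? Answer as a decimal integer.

66 = (1,0,0,2)_4 → 1² + 0² + 0² + 2² = 5
5 = (1,1)_4 → 1² + 1² = 2
2 = (2)_4 → 2² = 4
4 = (1,0)_4 → 1² + 0² = 1

1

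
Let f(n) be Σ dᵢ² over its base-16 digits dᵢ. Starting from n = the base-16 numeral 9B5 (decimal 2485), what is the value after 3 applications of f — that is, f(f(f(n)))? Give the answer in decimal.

313

2485 = (9,11,5)_16 → 9² + 11² + 5² = 81 + 121 + 25 = 227
227 = (14,3)_16 → 14² + 3² = 196 + 9 = 205
205 = (12,13)_16 → 12² + 13² = 144 + 169 = 313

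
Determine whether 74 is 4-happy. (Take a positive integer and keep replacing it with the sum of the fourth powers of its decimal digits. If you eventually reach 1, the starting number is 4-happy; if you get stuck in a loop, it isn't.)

74 → 2657
2657 → 4338
4338 → 4514
4514 → 1138
1138 → 4179
4179 → 9219
9219 → 13139
13139 → 6725
6725 → 4338  — 4338 already seen; the sequence cycles without reaching 1.

not 4-happy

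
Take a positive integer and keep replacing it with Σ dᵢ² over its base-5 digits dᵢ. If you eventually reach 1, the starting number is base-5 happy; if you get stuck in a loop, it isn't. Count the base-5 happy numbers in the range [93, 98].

93: 93 → 27 → 5 → 1  — base-5 happy
94: 94 → 34 → 18 → 18  — not base-5 happy
95: 95 → 25 → 1  — base-5 happy
96: 96 → 26 → 2 → 4 → 16 → 10 → 4  — not base-5 happy
97: 97 → 29 → 17 → 13 → 13  — not base-5 happy
98: 98 → 34 → 18 → 18  — not base-5 happy
base-5 happy: 93, 95

2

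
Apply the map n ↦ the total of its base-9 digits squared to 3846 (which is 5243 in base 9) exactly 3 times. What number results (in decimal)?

16

3846 = (5,2,4,3)_9 → 5² + 2² + 4² + 3² = 54
54 = (6,0)_9 → 6² + 0² = 36
36 = (4,0)_9 → 4² + 0² = 16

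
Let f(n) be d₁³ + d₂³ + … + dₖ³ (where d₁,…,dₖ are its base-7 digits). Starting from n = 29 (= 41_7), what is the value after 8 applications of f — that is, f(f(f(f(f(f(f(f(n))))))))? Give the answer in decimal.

137

29 = (4,1)_7 → 4³ + 1³ = 64 + 1 = 65
65 = (1,2,2)_7 → 1³ + 2³ + 2³ = 1 + 8 + 8 = 17
17 = (2,3)_7 → 2³ + 3³ = 8 + 27 = 35
35 = (5,0)_7 → 5³ + 0³ = 125 + 0 = 125
125 = (2,3,6)_7 → 2³ + 3³ + 6³ = 8 + 27 + 216 = 251
251 = (5,0,6)_7 → 5³ + 0³ + 6³ = 125 + 0 + 216 = 341
341 = (6,6,5)_7 → 6³ + 6³ + 5³ = 216 + 216 + 125 = 557
557 = (1,4,2,4)_7 → 1³ + 4³ + 2³ + 4³ = 1 + 64 + 8 + 64 = 137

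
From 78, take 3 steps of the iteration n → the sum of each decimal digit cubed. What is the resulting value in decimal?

78 → 7³ + 8³ = 343 + 512 = 855
855 → 8³ + 5³ + 5³ = 512 + 125 + 125 = 762
762 → 7³ + 6³ + 2³ = 343 + 216 + 8 = 567

567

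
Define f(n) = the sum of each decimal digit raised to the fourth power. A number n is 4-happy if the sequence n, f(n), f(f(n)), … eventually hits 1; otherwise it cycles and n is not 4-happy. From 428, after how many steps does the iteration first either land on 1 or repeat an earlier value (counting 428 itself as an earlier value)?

428 → 4368
4368 → 5729
5729 → 9603
9603 → 7938
7938 → 13139
13139 → 6725
6725 → 4338
4338 → 4514
4514 → 1138
1138 → 4179
4179 → 9219
9219 → 13139  — 13139 repeats.
That took 12 steps.

12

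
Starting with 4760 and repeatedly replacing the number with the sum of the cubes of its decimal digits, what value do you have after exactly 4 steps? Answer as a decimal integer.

92

4760 → 4³ + 7³ + 6³ + 0³ = 64 + 343 + 216 + 0 = 623
623 → 6³ + 2³ + 3³ = 216 + 8 + 27 = 251
251 → 2³ + 5³ + 1³ = 8 + 125 + 1 = 134
134 → 1³ + 3³ + 4³ = 1 + 27 + 64 = 92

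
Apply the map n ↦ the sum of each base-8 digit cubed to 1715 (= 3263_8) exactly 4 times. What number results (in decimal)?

1715 = (3,2,6,3)_8 → 278
278 = (4,2,6)_8 → 288
288 = (4,4,0)_8 → 128
128 = (2,0,0)_8 → 8

8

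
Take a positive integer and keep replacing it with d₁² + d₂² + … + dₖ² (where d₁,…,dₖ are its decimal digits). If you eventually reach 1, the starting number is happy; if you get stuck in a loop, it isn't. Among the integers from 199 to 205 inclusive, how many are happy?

1

199: 199 → 163 → 46 → 52 → 29 → 85 → 89 → 145 → 42 → 20 → 4 → 16 → 37 → 58 → 89  — not happy
200: 200 → 4 → 16 → 37 → 58 → 89 → 145 → 42 → 20 → 4  — not happy
201: 201 → 5 → 25 → 29 → 85 → 89 → 145 → 42 → 20 → 4 → 16 → 37 → 58 → 89  — not happy
202: 202 → 8 → 64 → 52 → 29 → 85 → 89 → 145 → 42 → 20 → 4 → 16 → 37 → 58 → 89  — not happy
203: 203 → 13 → 10 → 1  — happy
204: 204 → 20 → 4 → 16 → 37 → 58 → 89 → 145 → 42 → 20  — not happy
205: 205 → 29 → 85 → 89 → 145 → 42 → 20 → 4 → 16 → 37 → 58 → 89  — not happy
happy: 203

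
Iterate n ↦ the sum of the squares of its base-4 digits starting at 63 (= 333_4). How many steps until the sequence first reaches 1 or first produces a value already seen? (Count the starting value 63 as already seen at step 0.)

63 = (3,3,3)_4 → 3² + 3² + 3² = 9 + 9 + 9 = 27
27 = (1,2,3)_4 → 1² + 2² + 3² = 1 + 4 + 9 = 14
14 = (3,2)_4 → 3² + 2² = 9 + 4 = 13
13 = (3,1)_4 → 3² + 1² = 9 + 1 = 10
10 = (2,2)_4 → 2² + 2² = 4 + 4 = 8
8 = (2,0)_4 → 2² + 0² = 4 + 0 = 4
4 = (1,0)_4 → 1² + 0² = 1 + 0 = 1  — reached 1.
That took 7 steps.

7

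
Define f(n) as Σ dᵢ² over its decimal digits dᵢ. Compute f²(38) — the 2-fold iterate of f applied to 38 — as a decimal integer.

58

38 → 3² + 8² = 9 + 64 = 73
73 → 7² + 3² = 49 + 9 = 58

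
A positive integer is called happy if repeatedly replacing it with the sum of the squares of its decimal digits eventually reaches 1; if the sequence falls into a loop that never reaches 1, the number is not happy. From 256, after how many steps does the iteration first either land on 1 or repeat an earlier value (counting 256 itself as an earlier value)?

11

256 → 2² + 5² + 6² = 4 + 25 + 36 = 65
65 → 6² + 5² = 36 + 25 = 61
61 → 6² + 1² = 36 + 1 = 37
37 → 3² + 7² = 9 + 49 = 58
58 → 5² + 8² = 25 + 64 = 89
89 → 8² + 9² = 64 + 81 = 145
145 → 1² + 4² + 5² = 1 + 16 + 25 = 42
42 → 4² + 2² = 16 + 4 = 20
20 → 2² + 0² = 4 + 0 = 4
4 → 4² = 16
16 → 1² + 6² = 1 + 36 = 37  — 37 repeats.
That took 11 steps.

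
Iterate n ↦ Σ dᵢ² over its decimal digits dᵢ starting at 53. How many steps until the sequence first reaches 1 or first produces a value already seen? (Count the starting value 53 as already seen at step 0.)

53 → 5² + 3² = 25 + 9 = 34
34 → 3² + 4² = 9 + 16 = 25
25 → 2² + 5² = 4 + 25 = 29
29 → 2² + 9² = 4 + 81 = 85
85 → 8² + 5² = 64 + 25 = 89
89 → 8² + 9² = 64 + 81 = 145
145 → 1² + 4² + 5² = 1 + 16 + 25 = 42
42 → 4² + 2² = 16 + 4 = 20
20 → 2² + 0² = 4 + 0 = 4
4 → 4² = 16
16 → 1² + 6² = 1 + 36 = 37
37 → 3² + 7² = 9 + 49 = 58
58 → 5² + 8² = 25 + 64 = 89  — 89 repeats.
That took 13 steps.

13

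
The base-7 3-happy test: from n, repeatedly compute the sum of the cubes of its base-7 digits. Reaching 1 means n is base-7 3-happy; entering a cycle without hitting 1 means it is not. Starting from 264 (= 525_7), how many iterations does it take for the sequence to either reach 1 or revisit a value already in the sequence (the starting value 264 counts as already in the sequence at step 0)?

5

264 = (5,2,5)_7 → 5³ + 2³ + 5³ = 125 + 8 + 125 = 258
258 = (5,1,6)_7 → 5³ + 1³ + 6³ = 125 + 1 + 216 = 342
342 = (6,6,6)_7 → 6³ + 6³ + 6³ = 216 + 216 + 216 = 648
648 = (1,6,1,4)_7 → 1³ + 6³ + 1³ + 4³ = 1 + 216 + 1 + 64 = 282
282 = (5,5,2)_7 → 5³ + 5³ + 2³ = 125 + 125 + 8 = 258  — 258 repeats.
That took 5 steps.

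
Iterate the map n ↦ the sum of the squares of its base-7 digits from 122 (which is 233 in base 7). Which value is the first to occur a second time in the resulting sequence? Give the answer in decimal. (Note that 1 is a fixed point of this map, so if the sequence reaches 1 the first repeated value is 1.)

10

122 = (2,3,3)_7 → 2² + 3² + 3² = 22
22 = (3,1)_7 → 3² + 1² = 10
10 = (1,3)_7 → 1² + 3² = 10  — 10 already appeared earlier.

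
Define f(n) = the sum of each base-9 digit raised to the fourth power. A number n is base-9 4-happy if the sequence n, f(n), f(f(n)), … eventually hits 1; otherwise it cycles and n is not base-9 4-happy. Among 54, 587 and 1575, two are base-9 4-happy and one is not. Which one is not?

54

54: 54 → 1296 → 2402 → 4818 → 2258 → 6578 → 4098 → 1956 → 1394 → 8194 → 290 → 722 → 8208 → 114 → 1378 → 4098  — repeats 4098 (not base-9 4-happy)
587: 587 → 2433 → 243 → 81 → 1  — reaches 1 (base-9 4-happy)
1575: 1575 → 273 → 243 → 81 → 1  — reaches 1 (base-9 4-happy)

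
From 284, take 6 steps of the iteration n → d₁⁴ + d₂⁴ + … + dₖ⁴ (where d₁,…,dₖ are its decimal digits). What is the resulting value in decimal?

284 → 2⁴ + 8⁴ + 4⁴ = 4368
4368 → 4⁴ + 3⁴ + 6⁴ + 8⁴ = 5729
5729 → 5⁴ + 7⁴ + 2⁴ + 9⁴ = 9603
9603 → 9⁴ + 6⁴ + 0⁴ + 3⁴ = 7938
7938 → 7⁴ + 9⁴ + 3⁴ + 8⁴ = 13139
13139 → 1⁴ + 3⁴ + 1⁴ + 3⁴ + 9⁴ = 6725

6725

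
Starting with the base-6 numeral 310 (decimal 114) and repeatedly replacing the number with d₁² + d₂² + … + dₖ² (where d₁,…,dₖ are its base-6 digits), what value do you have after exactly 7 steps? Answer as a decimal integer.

13

114 = (3,1,0)_6 → 3² + 1² + 0² = 9 + 1 + 0 = 10
10 = (1,4)_6 → 1² + 4² = 1 + 16 = 17
17 = (2,5)_6 → 2² + 5² = 4 + 25 = 29
29 = (4,5)_6 → 4² + 5² = 16 + 25 = 41
41 = (1,0,5)_6 → 1² + 0² + 5² = 1 + 0 + 25 = 26
26 = (4,2)_6 → 4² + 2² = 16 + 4 = 20
20 = (3,2)_6 → 3² + 2² = 9 + 4 = 13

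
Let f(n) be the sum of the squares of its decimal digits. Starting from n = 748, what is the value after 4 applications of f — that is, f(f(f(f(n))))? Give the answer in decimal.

1

748 → 129
129 → 86
86 → 100
100 → 1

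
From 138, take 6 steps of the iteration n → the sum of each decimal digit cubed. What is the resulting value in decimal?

153

138 → 1³ + 3³ + 8³ = 540
540 → 5³ + 4³ + 0³ = 189
189 → 1³ + 8³ + 9³ = 1242
1242 → 1³ + 2³ + 4³ + 2³ = 81
81 → 8³ + 1³ = 513
513 → 5³ + 1³ + 3³ = 153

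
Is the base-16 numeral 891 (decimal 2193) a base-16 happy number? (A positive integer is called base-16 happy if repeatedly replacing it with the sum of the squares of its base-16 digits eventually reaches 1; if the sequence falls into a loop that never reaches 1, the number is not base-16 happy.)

2193 = (8,9,1)_16 → 8² + 9² + 1² = 64 + 81 + 1 = 146
146 = (9,2)_16 → 9² + 2² = 81 + 4 = 85
85 = (5,5)_16 → 5² + 5² = 25 + 25 = 50
50 = (3,2)_16 → 3² + 2² = 9 + 4 = 13
13 = (13)_16 → 13² = 169
169 = (10,9)_16 → 10² + 9² = 100 + 81 = 181
181 = (11,5)_16 → 11² + 5² = 121 + 25 = 146  — 146 already seen; the sequence cycles without reaching 1.

not base-16 happy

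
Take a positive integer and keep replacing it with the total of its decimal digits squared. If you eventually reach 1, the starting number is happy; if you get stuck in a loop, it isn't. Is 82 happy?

82 → 8² + 2² = 68
68 → 6² + 8² = 100
100 → 1² + 0² + 0² = 1  — reached 1.

happy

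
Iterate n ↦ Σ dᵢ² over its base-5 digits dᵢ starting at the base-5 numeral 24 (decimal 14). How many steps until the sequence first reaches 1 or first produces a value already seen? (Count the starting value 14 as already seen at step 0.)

5

14 = (2,4)_5 → 2² + 4² = 20
20 = (4,0)_5 → 4² + 0² = 16
16 = (3,1)_5 → 3² + 1² = 10
10 = (2,0)_5 → 2² + 0² = 4
4 = (4)_5 → 4² = 16  — 16 repeats.
That took 5 steps.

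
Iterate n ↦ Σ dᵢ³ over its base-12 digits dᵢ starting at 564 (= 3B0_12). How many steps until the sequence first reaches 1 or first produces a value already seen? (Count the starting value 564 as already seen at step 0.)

564 = (3,11,0)_12 → 3³ + 11³ + 0³ = 1358
1358 = (9,5,2)_12 → 9³ + 5³ + 2³ = 862
862 = (5,11,10)_12 → 5³ + 11³ + 10³ = 2456
2456 = (1,5,0,8)_12 → 1³ + 5³ + 0³ + 8³ = 638
638 = (4,5,2)_12 → 4³ + 5³ + 2³ = 197
197 = (1,4,5)_12 → 1³ + 4³ + 5³ = 190
190 = (1,3,10)_12 → 1³ + 3³ + 10³ = 1028
1028 = (7,1,8)_12 → 7³ + 1³ + 8³ = 856
856 = (5,11,4)_12 → 5³ + 11³ + 4³ = 1520
1520 = (10,6,8)_12 → 10³ + 6³ + 8³ = 1728
1728 = (1,0,0,0)_12 → 1³ + 0³ + 0³ + 0³ = 1  — reached 1.
That took 11 steps.

11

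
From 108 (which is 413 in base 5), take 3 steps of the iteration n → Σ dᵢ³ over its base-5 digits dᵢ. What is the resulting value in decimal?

24

108 = (4,1,3)_5 → 92
92 = (3,3,2)_5 → 62
62 = (2,2,2)_5 → 24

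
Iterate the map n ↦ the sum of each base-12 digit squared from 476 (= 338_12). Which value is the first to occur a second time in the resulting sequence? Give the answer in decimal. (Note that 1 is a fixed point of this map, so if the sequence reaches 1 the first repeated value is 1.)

5

476 = (3,3,8)_12 → 82
82 = (6,10)_12 → 136
136 = (11,4)_12 → 137
137 = (11,5)_12 → 146
146 = (1,0,2)_12 → 5
5 = (5)_12 → 25
25 = (2,1)_12 → 5  — 5 already appeared earlier.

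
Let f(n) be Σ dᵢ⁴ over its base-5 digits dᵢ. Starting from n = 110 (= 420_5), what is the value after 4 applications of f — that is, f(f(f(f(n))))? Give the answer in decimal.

528

110 = (4,2,0)_5 → 4⁴ + 2⁴ + 0⁴ = 272
272 = (2,0,4,2)_5 → 2⁴ + 0⁴ + 4⁴ + 2⁴ = 288
288 = (2,1,2,3)_5 → 2⁴ + 1⁴ + 2⁴ + 3⁴ = 114
114 = (4,2,4)_5 → 4⁴ + 2⁴ + 4⁴ = 528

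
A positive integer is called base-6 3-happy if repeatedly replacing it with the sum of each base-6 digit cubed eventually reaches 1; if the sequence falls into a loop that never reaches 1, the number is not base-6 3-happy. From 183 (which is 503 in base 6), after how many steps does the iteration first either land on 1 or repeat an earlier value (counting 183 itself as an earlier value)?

183 = (5,0,3)_6 → 152
152 = (4,1,2)_6 → 73
73 = (2,0,1)_6 → 9
9 = (1,3)_6 → 28
28 = (4,4)_6 → 128
128 = (3,3,2)_6 → 62
62 = (1,4,2)_6 → 73  — 73 repeats.
That took 7 steps.

7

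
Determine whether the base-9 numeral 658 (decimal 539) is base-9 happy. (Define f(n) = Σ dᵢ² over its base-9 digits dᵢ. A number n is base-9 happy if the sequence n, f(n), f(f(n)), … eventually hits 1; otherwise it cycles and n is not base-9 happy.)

base-9 happy

539 = (6,5,8)_9 → 6² + 5² + 8² = 36 + 25 + 64 = 125
125 = (1,4,8)_9 → 1² + 4² + 8² = 1 + 16 + 64 = 81
81 = (1,0,0)_9 → 1² + 0² + 0² = 1 + 0 + 0 = 1  — reached 1.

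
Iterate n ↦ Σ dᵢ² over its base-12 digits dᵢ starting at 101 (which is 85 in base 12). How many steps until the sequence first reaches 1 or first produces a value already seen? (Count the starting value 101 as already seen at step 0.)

101 = (8,5)_12 → 8² + 5² = 64 + 25 = 89
89 = (7,5)_12 → 7² + 5² = 49 + 25 = 74
74 = (6,2)_12 → 6² + 2² = 36 + 4 = 40
40 = (3,4)_12 → 3² + 4² = 9 + 16 = 25
25 = (2,1)_12 → 2² + 1² = 4 + 1 = 5
5 = (5)_12 → 5² = 25  — 25 repeats.
That took 6 steps.

6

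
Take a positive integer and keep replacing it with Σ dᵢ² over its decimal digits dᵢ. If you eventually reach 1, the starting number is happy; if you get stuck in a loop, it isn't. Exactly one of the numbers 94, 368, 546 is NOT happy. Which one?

94: 94 → 97 → 130 → 10 → 1  — reaches 1 (happy)
368: 368 → 109 → 82 → 68 → 100 → 1  — reaches 1 (happy)
546: 546 → 77 → 98 → 145 → 42 → 20 → 4 → 16 → 37 → 58 → 89 → 145  — repeats 145 (not happy)

546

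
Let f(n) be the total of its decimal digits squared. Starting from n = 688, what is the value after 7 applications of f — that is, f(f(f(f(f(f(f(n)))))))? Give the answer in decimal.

89

688 → 164
164 → 53
53 → 34
34 → 25
25 → 29
29 → 85
85 → 89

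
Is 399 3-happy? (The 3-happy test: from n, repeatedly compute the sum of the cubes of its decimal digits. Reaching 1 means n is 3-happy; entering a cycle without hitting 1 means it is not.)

399 → 3³ + 9³ + 9³ = 27 + 729 + 729 = 1485
1485 → 1³ + 4³ + 8³ + 5³ = 1 + 64 + 512 + 125 = 702
702 → 7³ + 0³ + 2³ = 343 + 0 + 8 = 351
351 → 3³ + 5³ + 1³ = 27 + 125 + 1 = 153
153 → 1³ + 5³ + 3³ = 1 + 125 + 27 = 153  — 153 already seen; the sequence cycles without reaching 1.

not 3-happy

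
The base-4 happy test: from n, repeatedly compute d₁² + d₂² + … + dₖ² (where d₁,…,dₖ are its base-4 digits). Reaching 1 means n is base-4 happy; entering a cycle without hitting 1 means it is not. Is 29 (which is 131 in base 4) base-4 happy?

base-4 happy

29 = (1,3,1)_4 → 1² + 3² + 1² = 11
11 = (2,3)_4 → 2² + 3² = 13
13 = (3,1)_4 → 3² + 1² = 10
10 = (2,2)_4 → 2² + 2² = 8
8 = (2,0)_4 → 2² + 0² = 4
4 = (1,0)_4 → 1² + 0² = 1  — reached 1.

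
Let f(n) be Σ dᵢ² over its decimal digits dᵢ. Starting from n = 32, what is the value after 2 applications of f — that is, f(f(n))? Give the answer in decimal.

10

32 → 3² + 2² = 13
13 → 1² + 3² = 10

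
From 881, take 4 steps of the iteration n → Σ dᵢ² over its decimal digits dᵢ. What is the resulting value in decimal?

881 → 129
129 → 86
86 → 100
100 → 1

1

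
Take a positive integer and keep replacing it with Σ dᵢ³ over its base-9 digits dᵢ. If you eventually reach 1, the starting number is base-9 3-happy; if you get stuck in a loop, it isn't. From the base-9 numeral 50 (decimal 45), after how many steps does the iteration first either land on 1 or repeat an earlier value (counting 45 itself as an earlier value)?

6

45 = (5,0)_9 → 5³ + 0³ = 125 + 0 = 125
125 = (1,4,8)_9 → 1³ + 4³ + 8³ = 1 + 64 + 512 = 577
577 = (7,1,1)_9 → 7³ + 1³ + 1³ = 343 + 1 + 1 = 345
345 = (4,2,3)_9 → 4³ + 2³ + 3³ = 64 + 8 + 27 = 99
99 = (1,2,0)_9 → 1³ + 2³ + 0³ = 1 + 8 + 0 = 9
9 = (1,0)_9 → 1³ + 0³ = 1 + 0 = 1  — reached 1.
That took 6 steps.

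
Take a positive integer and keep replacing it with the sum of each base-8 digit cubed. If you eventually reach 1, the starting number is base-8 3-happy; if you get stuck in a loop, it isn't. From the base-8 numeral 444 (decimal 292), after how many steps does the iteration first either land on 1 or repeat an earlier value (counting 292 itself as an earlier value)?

292 = (4,4,4)_8 → 4³ + 4³ + 4³ = 192
192 = (3,0,0)_8 → 3³ + 0³ + 0³ = 27
27 = (3,3)_8 → 3³ + 3³ = 54
54 = (6,6)_8 → 6³ + 6³ = 432
432 = (6,6,0)_8 → 6³ + 6³ + 0³ = 432  — 432 repeats.
That took 5 steps.

5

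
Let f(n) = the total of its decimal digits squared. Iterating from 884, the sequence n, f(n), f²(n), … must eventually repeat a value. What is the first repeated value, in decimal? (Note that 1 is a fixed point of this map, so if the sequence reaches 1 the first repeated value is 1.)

884 → 8² + 8² + 4² = 64 + 64 + 16 = 144
144 → 1² + 4² + 4² = 1 + 16 + 16 = 33
33 → 3² + 3² = 9 + 9 = 18
18 → 1² + 8² = 1 + 64 = 65
65 → 6² + 5² = 36 + 25 = 61
61 → 6² + 1² = 36 + 1 = 37
37 → 3² + 7² = 9 + 49 = 58
58 → 5² + 8² = 25 + 64 = 89
89 → 8² + 9² = 64 + 81 = 145
145 → 1² + 4² + 5² = 1 + 16 + 25 = 42
42 → 4² + 2² = 16 + 4 = 20
20 → 2² + 0² = 4 + 0 = 4
4 → 4² = 16
16 → 1² + 6² = 1 + 36 = 37  — 37 already appeared earlier.

37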